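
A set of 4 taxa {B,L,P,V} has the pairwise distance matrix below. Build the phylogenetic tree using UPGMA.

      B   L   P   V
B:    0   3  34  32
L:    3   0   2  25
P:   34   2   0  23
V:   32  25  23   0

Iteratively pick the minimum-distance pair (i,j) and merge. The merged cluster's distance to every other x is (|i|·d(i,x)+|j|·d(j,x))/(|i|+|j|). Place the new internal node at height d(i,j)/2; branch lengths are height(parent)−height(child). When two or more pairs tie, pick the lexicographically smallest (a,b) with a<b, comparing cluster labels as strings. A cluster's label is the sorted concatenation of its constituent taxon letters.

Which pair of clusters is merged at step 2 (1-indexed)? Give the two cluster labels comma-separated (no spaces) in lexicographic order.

1. join L+P (d=2) ⇒ LP; edges |L|=1, |P|=1
  updated: d(B,LP)=37/2, d(LP,V)=24
2. join B+LP (d=37/2) ⇒ BLP; edges |B|=37/4, |LP|=33/4
  updated: d(BLP,V)=80/3
3. join BLP+V (d=80/3) ⇒ BLPV; edges |BLP|=49/12, |V|=40/3
final tree: ((B:37/4,(L:1,P:1):33/4):49/12,V:40/3)
total length: 443/12

B,LP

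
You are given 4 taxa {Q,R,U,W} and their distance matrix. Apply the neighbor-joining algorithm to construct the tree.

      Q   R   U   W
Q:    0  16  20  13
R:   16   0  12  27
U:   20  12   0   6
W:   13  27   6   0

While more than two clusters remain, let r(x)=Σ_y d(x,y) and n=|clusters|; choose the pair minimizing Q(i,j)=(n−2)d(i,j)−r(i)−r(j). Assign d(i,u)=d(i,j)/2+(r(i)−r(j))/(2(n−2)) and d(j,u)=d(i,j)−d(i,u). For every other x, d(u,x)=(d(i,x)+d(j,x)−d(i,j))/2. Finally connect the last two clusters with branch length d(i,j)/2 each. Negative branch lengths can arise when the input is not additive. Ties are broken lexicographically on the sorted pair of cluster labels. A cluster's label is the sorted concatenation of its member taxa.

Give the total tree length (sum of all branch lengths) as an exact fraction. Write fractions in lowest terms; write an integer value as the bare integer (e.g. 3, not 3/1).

29

step 1: merge (Q,R) at d=16, Q=-72; branch lengths Q→13/2, R→19/2; new cluster QR
  updated: d(QR,U)=8, d(QR,W)=12
step 2: merge (QR,U) at d=8, Q=-26; branch lengths QR→7, U→1; new cluster QRU
  updated: d(QRU,W)=5
step 3: merge (QRU,W) at d=5; branch lengths QRU→5/2, W→5/2; new cluster QRUW
final tree: (((Q:13/2,R:19/2):7,U:1):5/2,W:5/2)
total length: 29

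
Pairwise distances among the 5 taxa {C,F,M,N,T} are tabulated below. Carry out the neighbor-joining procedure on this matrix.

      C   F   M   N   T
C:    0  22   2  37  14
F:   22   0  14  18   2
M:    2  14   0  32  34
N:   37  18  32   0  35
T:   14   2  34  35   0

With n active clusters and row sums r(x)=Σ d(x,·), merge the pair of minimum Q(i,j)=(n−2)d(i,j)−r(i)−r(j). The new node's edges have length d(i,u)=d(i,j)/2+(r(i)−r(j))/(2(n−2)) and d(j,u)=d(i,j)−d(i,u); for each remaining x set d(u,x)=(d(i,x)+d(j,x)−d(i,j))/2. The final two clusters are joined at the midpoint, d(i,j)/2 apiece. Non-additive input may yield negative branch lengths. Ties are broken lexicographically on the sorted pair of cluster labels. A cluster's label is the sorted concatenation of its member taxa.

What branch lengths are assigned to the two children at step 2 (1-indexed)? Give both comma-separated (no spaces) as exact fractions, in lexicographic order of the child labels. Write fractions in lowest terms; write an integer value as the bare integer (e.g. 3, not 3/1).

27/2,20

iteration 1: select C,M (d=2, Q=-151); attach at lengths (-1/6, 13/6); label the merged cluster CM
  updated: d(CM,F)=17, d(CM,N)=67/2, d(CM,T)=23
iteration 2: select CM,N (d=67/2, Q=-93); attach at lengths (27/2, 20); label the merged cluster CMN
  updated: d(CMN,F)=3/4, d(CMN,T)=49/4
iteration 3: select CMN,F (d=3/4, Q=-15); attach at lengths (11/2, -19/4); label the merged cluster CFMN
  updated: d(CFMN,T)=27/4
iteration 4: select CFMN,T (d=27/4); attach at lengths (27/8, 27/8); label the merged cluster CFMNT
final tree: ((((C:-1/6,M:13/6):27/2,N:20):11/2,F:-19/4):27/8,T:27/8)
total length: 43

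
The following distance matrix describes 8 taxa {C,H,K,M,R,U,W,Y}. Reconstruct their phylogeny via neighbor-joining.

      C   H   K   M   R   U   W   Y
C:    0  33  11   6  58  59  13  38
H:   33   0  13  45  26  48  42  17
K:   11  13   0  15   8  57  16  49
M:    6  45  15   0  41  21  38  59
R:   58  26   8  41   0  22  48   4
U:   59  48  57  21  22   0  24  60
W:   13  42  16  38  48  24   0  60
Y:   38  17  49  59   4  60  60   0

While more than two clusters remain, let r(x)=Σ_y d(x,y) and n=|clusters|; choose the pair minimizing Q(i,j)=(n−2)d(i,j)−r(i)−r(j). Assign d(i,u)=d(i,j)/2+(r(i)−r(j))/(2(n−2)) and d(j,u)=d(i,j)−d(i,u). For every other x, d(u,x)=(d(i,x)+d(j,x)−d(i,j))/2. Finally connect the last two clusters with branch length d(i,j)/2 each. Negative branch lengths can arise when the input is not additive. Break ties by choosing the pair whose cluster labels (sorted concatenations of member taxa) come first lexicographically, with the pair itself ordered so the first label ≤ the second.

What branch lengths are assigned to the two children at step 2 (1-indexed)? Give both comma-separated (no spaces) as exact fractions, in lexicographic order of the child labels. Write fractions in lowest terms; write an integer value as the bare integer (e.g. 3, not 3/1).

67/10,64/5

step 1: merge (R,Y) at d=4, Q=-470; branch lengths R→-14/3, Y→26/3; new cluster RY
  updated: d(C,RY)=46, d(H,RY)=39/2, d(K,RY)=53/2, d(M,RY)=48, d(RY,U)=39, d(RY,W)=52
step 2: merge (H,RY) at d=39/2, Q=-334; branch lengths H→67/10, RY→64/5; new cluster HRY
  updated: d(C,HRY)=119/4, d(HRY,K)=10, d(HRY,M)=147/4, d(HRY,U)=135/4, d(HRY,W)=149/4
step 3: merge (M,U) at d=21, Q=-455/2; branch lengths M→3/4, U→81/4; new cluster MU
  updated: d(C,MU)=22, d(HRY,MU)=99/4, d(K,MU)=51/2, d(MU,W)=41/2
step 4: merge (HRY,K) at d=10, Q=-537/4; branch lengths HRY→277/24, K→-37/24; new cluster HKRY
  updated: d(C,HKRY)=123/8, d(HKRY,MU)=161/8, d(HKRY,W)=173/8
step 5: merge (C,W) at d=13, Q=-159/2; branch lengths C→85/16, W→123/16; new cluster CW
  updated: d(CW,HKRY)=12, d(CW,MU)=59/4
step 6: merge (CW,HKRY) at d=12, Q=-375/8; branch lengths CW→53/16, HKRY→139/16; new cluster CHKRWY
  updated: d(CHKRWY,MU)=183/16
step 7: merge (CHKRWY,MU) at d=183/16; branch lengths CHKRWY→183/32, MU→183/32; new cluster CHKMRUWY
final tree: (((C:85/16,W:123/16):53/16,((H:67/10,(R:-14/3,Y:26/3):64/5):277/24,K:-37/24):139/16):183/32,(M:3/4,U:81/4):183/32)
total length: 1455/16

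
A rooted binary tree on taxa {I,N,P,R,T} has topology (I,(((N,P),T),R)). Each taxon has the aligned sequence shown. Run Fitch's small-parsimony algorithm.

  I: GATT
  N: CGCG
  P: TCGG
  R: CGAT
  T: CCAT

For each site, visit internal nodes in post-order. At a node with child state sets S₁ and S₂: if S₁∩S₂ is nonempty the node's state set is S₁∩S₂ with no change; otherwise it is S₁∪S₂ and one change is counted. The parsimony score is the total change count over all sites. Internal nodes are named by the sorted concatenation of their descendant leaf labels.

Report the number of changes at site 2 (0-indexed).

3

site 0, node NP: N={C} ∪ P={T} → {C,T} (+1)
site 0, node NPT: NP={C,T} ∩ T={C} → {C} (+0)
site 0, node NPRT: NPT={C} ∩ R={C} → {C} (+0)
site 0, node INPRT: I={G} ∪ NPRT={C} → {C,G} (+1)
site 1, node NP: N={G} ∪ P={C} → {C,G} (+1)
site 1, node NPT: NP={C,G} ∩ T={C} → {C} (+0)
site 1, node NPRT: NPT={C} ∪ R={G} → {C,G} (+1)
site 1, node INPRT: I={A} ∪ NPRT={C,G} → {A,C,G} (+1)
site 2, node NP: N={C} ∪ P={G} → {C,G} (+1)
site 2, node NPT: NP={C,G} ∪ T={A} → {A,C,G} (+1)
site 2, node NPRT: NPT={A,C,G} ∩ R={A} → {A} (+0)
site 2, node INPRT: I={T} ∪ NPRT={A} → {A,T} (+1)
site 3, node NP: N={G} ∩ P={G} → {G} (+0)
site 3, node NPT: NP={G} ∪ T={T} → {G,T} (+1)
site 3, node NPRT: NPT={G,T} ∩ R={T} → {T} (+0)
site 3, node INPRT: I={T} ∩ NPRT={T} → {T} (+0)
per-site changes: [2, 3, 3, 1]; total = 9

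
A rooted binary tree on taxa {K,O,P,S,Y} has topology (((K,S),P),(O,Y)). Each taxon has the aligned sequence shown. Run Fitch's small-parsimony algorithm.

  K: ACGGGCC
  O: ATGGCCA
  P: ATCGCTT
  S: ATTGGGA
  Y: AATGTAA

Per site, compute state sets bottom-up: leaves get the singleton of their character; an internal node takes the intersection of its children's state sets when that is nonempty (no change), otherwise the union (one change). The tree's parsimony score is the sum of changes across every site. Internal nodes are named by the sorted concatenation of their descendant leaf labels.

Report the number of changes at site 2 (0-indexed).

site 0, node KS: K={A} ∩ S={A} → {A} (+0)
site 0, node KPS: KS={A} ∩ P={A} → {A} (+0)
site 0, node OY: O={A} ∩ Y={A} → {A} (+0)
site 0, node KOPSY: KPS={A} ∩ OY={A} → {A} (+0)
site 1, node KS: K={C} ∪ S={T} → {C,T} (+1)
site 1, node KPS: KS={C,T} ∩ P={T} → {T} (+0)
site 1, node OY: O={T} ∪ Y={A} → {A,T} (+1)
site 1, node KOPSY: KPS={T} ∩ OY={A,T} → {T} (+0)
site 2, node KS: K={G} ∪ S={T} → {G,T} (+1)
site 2, node KPS: KS={G,T} ∪ P={C} → {C,G,T} (+1)
site 2, node OY: O={G} ∪ Y={T} → {G,T} (+1)
site 2, node KOPSY: KPS={C,G,T} ∩ OY={G,T} → {G,T} (+0)
site 3, node KS: K={G} ∩ S={G} → {G} (+0)
site 3, node KPS: KS={G} ∩ P={G} → {G} (+0)
site 3, node OY: O={G} ∩ Y={G} → {G} (+0)
site 3, node KOPSY: KPS={G} ∩ OY={G} → {G} (+0)
site 4, node KS: K={G} ∩ S={G} → {G} (+0)
site 4, node KPS: KS={G} ∪ P={C} → {C,G} (+1)
site 4, node OY: O={C} ∪ Y={T} → {C,T} (+1)
site 4, node KOPSY: KPS={C,G} ∩ OY={C,T} → {C} (+0)
site 5, node KS: K={C} ∪ S={G} → {C,G} (+1)
site 5, node KPS: KS={C,G} ∪ P={T} → {C,G,T} (+1)
site 5, node OY: O={C} ∪ Y={A} → {A,C} (+1)
site 5, node KOPSY: KPS={C,G,T} ∩ OY={A,C} → {C} (+0)
site 6, node KS: K={C} ∪ S={A} → {A,C} (+1)
site 6, node KPS: KS={A,C} ∪ P={T} → {A,C,T} (+1)
site 6, node OY: O={A} ∩ Y={A} → {A} (+0)
site 6, node KOPSY: KPS={A,C,T} ∩ OY={A} → {A} (+0)
per-site changes: [0, 2, 3, 0, 2, 3, 2]; total = 12

3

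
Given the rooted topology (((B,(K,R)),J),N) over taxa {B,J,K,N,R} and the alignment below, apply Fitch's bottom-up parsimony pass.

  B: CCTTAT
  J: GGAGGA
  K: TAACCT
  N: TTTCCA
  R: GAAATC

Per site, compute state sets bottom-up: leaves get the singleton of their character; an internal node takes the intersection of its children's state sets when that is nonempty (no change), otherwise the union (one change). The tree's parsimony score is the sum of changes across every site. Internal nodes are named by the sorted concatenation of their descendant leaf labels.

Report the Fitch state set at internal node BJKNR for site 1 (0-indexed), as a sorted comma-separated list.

KR@0: {T} ∪ {G} = {G,T} (union, +1)
BKR@0: {C} ∪ {G,T} = {C,G,T} (union, +1)
BJKR@0: {C,G,T} ∩ {G} = {G} (intersection, +0)
BJKNR@0: {G} ∪ {T} = {G,T} (union, +1)
KR@1: {A} ∩ {A} = {A} (intersection, +0)
BKR@1: {C} ∪ {A} = {A,C} (union, +1)
BJKR@1: {A,C} ∪ {G} = {A,C,G} (union, +1)
BJKNR@1: {A,C,G} ∪ {T} = {A,C,G,T} (union, +1)
KR@2: {A} ∩ {A} = {A} (intersection, +0)
BKR@2: {T} ∪ {A} = {A,T} (union, +1)
BJKR@2: {A,T} ∩ {A} = {A} (intersection, +0)
BJKNR@2: {A} ∪ {T} = {A,T} (union, +1)
KR@3: {C} ∪ {A} = {A,C} (union, +1)
BKR@3: {T} ∪ {A,C} = {A,C,T} (union, +1)
BJKR@3: {A,C,T} ∪ {G} = {A,C,G,T} (union, +1)
BJKNR@3: {A,C,G,T} ∩ {C} = {C} (intersection, +0)
KR@4: {C} ∪ {T} = {C,T} (union, +1)
BKR@4: {A} ∪ {C,T} = {A,C,T} (union, +1)
BJKR@4: {A,C,T} ∪ {G} = {A,C,G,T} (union, +1)
BJKNR@4: {A,C,G,T} ∩ {C} = {C} (intersection, +0)
KR@5: {T} ∪ {C} = {C,T} (union, +1)
BKR@5: {T} ∩ {C,T} = {T} (intersection, +0)
BJKR@5: {T} ∪ {A} = {A,T} (union, +1)
BJKNR@5: {A,T} ∩ {A} = {A} (intersection, +0)
per-site changes: [3, 3, 2, 3, 3, 2]; total = 16

A,C,G,T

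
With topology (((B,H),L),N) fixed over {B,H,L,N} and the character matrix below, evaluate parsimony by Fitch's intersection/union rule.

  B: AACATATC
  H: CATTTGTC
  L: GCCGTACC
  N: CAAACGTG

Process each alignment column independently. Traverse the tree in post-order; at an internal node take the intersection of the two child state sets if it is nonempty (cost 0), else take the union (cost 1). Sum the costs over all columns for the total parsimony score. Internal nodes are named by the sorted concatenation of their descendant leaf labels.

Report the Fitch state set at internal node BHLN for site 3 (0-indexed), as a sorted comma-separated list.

BH@0: {A} ∪ {C} = {A,C} (union, +1)
BHL@0: {A,C} ∪ {G} = {A,C,G} (union, +1)
BHLN@0: {A,C,G} ∩ {C} = {C} (intersection, +0)
BH@1: {A} ∩ {A} = {A} (intersection, +0)
BHL@1: {A} ∪ {C} = {A,C} (union, +1)
BHLN@1: {A,C} ∩ {A} = {A} (intersection, +0)
BH@2: {C} ∪ {T} = {C,T} (union, +1)
BHL@2: {C,T} ∩ {C} = {C} (intersection, +0)
BHLN@2: {C} ∪ {A} = {A,C} (union, +1)
BH@3: {A} ∪ {T} = {A,T} (union, +1)
BHL@3: {A,T} ∪ {G} = {A,G,T} (union, +1)
BHLN@3: {A,G,T} ∩ {A} = {A} (intersection, +0)
BH@4: {T} ∩ {T} = {T} (intersection, +0)
BHL@4: {T} ∩ {T} = {T} (intersection, +0)
BHLN@4: {T} ∪ {C} = {C,T} (union, +1)
BH@5: {A} ∪ {G} = {A,G} (union, +1)
BHL@5: {A,G} ∩ {A} = {A} (intersection, +0)
BHLN@5: {A} ∪ {G} = {A,G} (union, +1)
BH@6: {T} ∩ {T} = {T} (intersection, +0)
BHL@6: {T} ∪ {C} = {C,T} (union, +1)
BHLN@6: {C,T} ∩ {T} = {T} (intersection, +0)
BH@7: {C} ∩ {C} = {C} (intersection, +0)
BHL@7: {C} ∩ {C} = {C} (intersection, +0)
BHLN@7: {C} ∪ {G} = {C,G} (union, +1)
per-site changes: [2, 1, 2, 2, 1, 2, 1, 1]; total = 12

A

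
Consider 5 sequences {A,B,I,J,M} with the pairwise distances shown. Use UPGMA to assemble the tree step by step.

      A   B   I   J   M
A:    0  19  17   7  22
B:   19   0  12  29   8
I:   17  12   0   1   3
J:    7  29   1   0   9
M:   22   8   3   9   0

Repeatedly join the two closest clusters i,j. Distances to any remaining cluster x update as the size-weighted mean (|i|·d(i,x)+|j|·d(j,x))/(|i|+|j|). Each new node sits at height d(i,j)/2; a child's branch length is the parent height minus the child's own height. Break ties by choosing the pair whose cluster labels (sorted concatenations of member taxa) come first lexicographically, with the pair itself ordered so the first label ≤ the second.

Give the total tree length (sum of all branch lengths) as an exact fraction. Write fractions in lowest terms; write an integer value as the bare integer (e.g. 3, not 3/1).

169/6

iteration 1: select I,J (d=1); attach at lengths (1/2, 1/2); label the merged cluster IJ
  updated: d(A,IJ)=12, d(B,IJ)=41/2, d(IJ,M)=6
iteration 2: select IJ,M (d=6); attach at lengths (5/2, 3); label the merged cluster IJM
  updated: d(A,IJM)=46/3, d(B,IJM)=49/3
iteration 3: select A,IJM (d=46/3); attach at lengths (23/3, 14/3); label the merged cluster AIJM
  updated: d(AIJM,B)=17
iteration 4: select AIJM,B (d=17); attach at lengths (5/6, 17/2); label the merged cluster ABIJM
final tree: ((A:23/3,((I:1/2,J:1/2):5/2,M:3):14/3):5/6,B:17/2)
total length: 169/6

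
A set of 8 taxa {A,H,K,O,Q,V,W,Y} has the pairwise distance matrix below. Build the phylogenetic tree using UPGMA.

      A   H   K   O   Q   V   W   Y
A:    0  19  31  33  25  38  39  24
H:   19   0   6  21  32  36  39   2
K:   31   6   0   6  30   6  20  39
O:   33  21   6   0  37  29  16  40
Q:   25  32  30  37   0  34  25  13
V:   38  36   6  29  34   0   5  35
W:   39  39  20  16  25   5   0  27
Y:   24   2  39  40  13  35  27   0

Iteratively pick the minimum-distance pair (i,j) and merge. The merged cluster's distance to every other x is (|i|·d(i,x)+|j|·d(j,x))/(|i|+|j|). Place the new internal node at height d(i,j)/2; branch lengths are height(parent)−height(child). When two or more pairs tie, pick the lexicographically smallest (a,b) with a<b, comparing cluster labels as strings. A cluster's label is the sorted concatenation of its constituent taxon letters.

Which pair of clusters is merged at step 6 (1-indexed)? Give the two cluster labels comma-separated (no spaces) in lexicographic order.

step 1: merge (H,Y) at d=2; branch lengths H→1, Y→1; new cluster HY
  updated: d(A,HY)=43/2, d(HY,K)=45/2, d(HY,O)=61/2, d(HY,Q)=45/2, d(HY,V)=71/2, d(HY,W)=33
step 2: merge (V,W) at d=5; branch lengths V→5/2, W→5/2; new cluster VW
  updated: d(A,VW)=77/2, d(HY,VW)=137/4, d(K,VW)=13, d(O,VW)=45/2, d(Q,VW)=59/2
step 3: merge (K,O) at d=6; branch lengths K→3, O→3; new cluster KO
  updated: d(A,KO)=32, d(HY,KO)=53/2, d(KO,Q)=67/2, d(KO,VW)=71/4
step 4: merge (KO,VW) at d=71/4; branch lengths KO→47/8, VW→51/8; new cluster KOVW
  updated: d(A,KOVW)=141/4, d(HY,KOVW)=243/8, d(KOVW,Q)=63/2
step 5: merge (A,HY) at d=43/2; branch lengths A→43/4, HY→39/4; new cluster AHY
  updated: d(AHY,KOVW)=32, d(AHY,Q)=70/3
step 6: merge (AHY,Q) at d=70/3; branch lengths AHY→11/12, Q→35/3; new cluster AHQY
  updated: d(AHQY,KOVW)=255/8
step 7: merge (AHQY,KOVW) at d=255/8; branch lengths AHQY→205/48, KOVW→113/16; new cluster AHKOQVWY
final tree: (((A:43/4,(H:1,Y:1):39/4):11/12,Q:35/3):205/48,((K:3,O:3):47/8,(V:5/2,W:5/2):51/8):113/16)
total length: 209/3

AHY,Q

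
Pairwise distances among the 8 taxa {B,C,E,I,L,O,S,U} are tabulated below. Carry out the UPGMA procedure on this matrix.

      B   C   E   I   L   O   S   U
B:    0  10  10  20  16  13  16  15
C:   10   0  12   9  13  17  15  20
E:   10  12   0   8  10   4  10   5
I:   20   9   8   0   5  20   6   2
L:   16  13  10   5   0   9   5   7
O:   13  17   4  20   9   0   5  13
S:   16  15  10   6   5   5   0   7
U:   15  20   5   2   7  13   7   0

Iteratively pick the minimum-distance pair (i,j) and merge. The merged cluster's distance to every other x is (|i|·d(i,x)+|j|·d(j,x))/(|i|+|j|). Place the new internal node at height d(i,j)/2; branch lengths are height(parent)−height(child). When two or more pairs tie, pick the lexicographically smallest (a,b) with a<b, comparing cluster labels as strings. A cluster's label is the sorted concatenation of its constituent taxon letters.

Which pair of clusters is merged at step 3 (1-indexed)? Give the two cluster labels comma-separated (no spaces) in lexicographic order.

L,S

1. join I+U (d=2) ⇒ IU; edges |I|=1, |U|=1
  updated: d(B,IU)=35/2, d(C,IU)=29/2, d(E,IU)=13/2, d(IU,L)=6, d(IU,O)=33/2, d(IU,S)=13/2
2. join E+O (d=4) ⇒ EO; edges |E|=2, |O|=2
  updated: d(B,EO)=23/2, d(C,EO)=29/2, d(EO,IU)=23/2, d(EO,L)=19/2, d(EO,S)=15/2
3. join L+S (d=5) ⇒ LS; edges |L|=5/2, |S|=5/2
  updated: d(B,LS)=16, d(C,LS)=14, d(EO,LS)=17/2, d(IU,LS)=25/4
4. join IU+LS (d=25/4) ⇒ ILSU; edges |IU|=17/8, |LS|=5/8
  updated: d(B,ILSU)=67/4, d(C,ILSU)=57/4, d(EO,ILSU)=10
5. join B+C (d=10) ⇒ BC; edges |B|=5, |C|=5
  updated: d(BC,EO)=13, d(BC,ILSU)=31/2
6. join EO+ILSU (d=10) ⇒ EILOSU; edges |EO|=3, |ILSU|=15/8
  updated: d(BC,EILOSU)=44/3
7. join BC+EILOSU (d=44/3) ⇒ BCEILOSU; edges |BC|=7/3, |EILOSU|=7/3
final tree: ((B:5,C:5):7/3,((E:2,O:2):3,((I:1,U:1):17/8,(L:5/2,S:5/2):5/8):15/8):7/3)
total length: 799/24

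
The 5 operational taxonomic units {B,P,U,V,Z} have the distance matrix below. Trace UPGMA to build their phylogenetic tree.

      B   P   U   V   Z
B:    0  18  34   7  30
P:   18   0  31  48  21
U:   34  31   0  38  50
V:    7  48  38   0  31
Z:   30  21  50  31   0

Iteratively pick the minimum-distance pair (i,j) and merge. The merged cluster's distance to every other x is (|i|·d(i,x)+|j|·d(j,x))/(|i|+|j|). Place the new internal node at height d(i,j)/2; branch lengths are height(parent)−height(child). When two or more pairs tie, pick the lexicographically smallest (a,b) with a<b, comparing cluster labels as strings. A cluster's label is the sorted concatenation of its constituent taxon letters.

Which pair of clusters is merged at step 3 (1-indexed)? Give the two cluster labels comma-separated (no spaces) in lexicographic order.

BV,PZ

step 1: merge (B,V) at d=7; branch lengths B→7/2, V→7/2; new cluster BV
  updated: d(BV,P)=33, d(BV,U)=36, d(BV,Z)=61/2
step 2: merge (P,Z) at d=21; branch lengths P→21/2, Z→21/2; new cluster PZ
  updated: d(BV,PZ)=127/4, d(PZ,U)=81/2
step 3: merge (BV,PZ) at d=127/4; branch lengths BV→99/8, PZ→43/8; new cluster BPVZ
  updated: d(BPVZ,U)=153/4
step 4: merge (BPVZ,U) at d=153/4; branch lengths BPVZ→13/4, U→153/8; new cluster BPUVZ
final tree: (((B:7/2,V:7/2):99/8,(P:21/2,Z:21/2):43/8):13/4,U:153/8)
total length: 545/8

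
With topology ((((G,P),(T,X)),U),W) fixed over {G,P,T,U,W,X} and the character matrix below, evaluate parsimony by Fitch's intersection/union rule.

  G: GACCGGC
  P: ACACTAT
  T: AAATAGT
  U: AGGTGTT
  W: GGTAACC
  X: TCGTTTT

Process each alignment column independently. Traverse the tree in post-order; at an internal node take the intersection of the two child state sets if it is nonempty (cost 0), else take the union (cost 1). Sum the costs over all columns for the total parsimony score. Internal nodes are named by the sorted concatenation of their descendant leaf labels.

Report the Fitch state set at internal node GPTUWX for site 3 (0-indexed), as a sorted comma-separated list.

GP@0: {G} ∪ {A} = {A,G} (union, +1)
TX@0: {A} ∪ {T} = {A,T} (union, +1)
GPTX@0: {A,G} ∩ {A,T} = {A} (intersection, +0)
GPTUX@0: {A} ∩ {A} = {A} (intersection, +0)
GPTUWX@0: {A} ∪ {G} = {A,G} (union, +1)
GP@1: {A} ∪ {C} = {A,C} (union, +1)
TX@1: {A} ∪ {C} = {A,C} (union, +1)
GPTX@1: {A,C} ∩ {A,C} = {A,C} (intersection, +0)
GPTUX@1: {A,C} ∪ {G} = {A,C,G} (union, +1)
GPTUWX@1: {A,C,G} ∩ {G} = {G} (intersection, +0)
GP@2: {C} ∪ {A} = {A,C} (union, +1)
TX@2: {A} ∪ {G} = {A,G} (union, +1)
GPTX@2: {A,C} ∩ {A,G} = {A} (intersection, +0)
GPTUX@2: {A} ∪ {G} = {A,G} (union, +1)
GPTUWX@2: {A,G} ∪ {T} = {A,G,T} (union, +1)
GP@3: {C} ∩ {C} = {C} (intersection, +0)
TX@3: {T} ∩ {T} = {T} (intersection, +0)
GPTX@3: {C} ∪ {T} = {C,T} (union, +1)
GPTUX@3: {C,T} ∩ {T} = {T} (intersection, +0)
GPTUWX@3: {T} ∪ {A} = {A,T} (union, +1)
GP@4: {G} ∪ {T} = {G,T} (union, +1)
TX@4: {A} ∪ {T} = {A,T} (union, +1)
GPTX@4: {G,T} ∩ {A,T} = {T} (intersection, +0)
GPTUX@4: {T} ∪ {G} = {G,T} (union, +1)
GPTUWX@4: {G,T} ∪ {A} = {A,G,T} (union, +1)
GP@5: {G} ∪ {A} = {A,G} (union, +1)
TX@5: {G} ∪ {T} = {G,T} (union, +1)
GPTX@5: {A,G} ∩ {G,T} = {G} (intersection, +0)
GPTUX@5: {G} ∪ {T} = {G,T} (union, +1)
GPTUWX@5: {G,T} ∪ {C} = {C,G,T} (union, +1)
GP@6: {C} ∪ {T} = {C,T} (union, +1)
TX@6: {T} ∩ {T} = {T} (intersection, +0)
GPTX@6: {C,T} ∩ {T} = {T} (intersection, +0)
GPTUX@6: {T} ∩ {T} = {T} (intersection, +0)
GPTUWX@6: {T} ∪ {C} = {C,T} (union, +1)
per-site changes: [3, 3, 4, 2, 4, 4, 2]; total = 22

A,T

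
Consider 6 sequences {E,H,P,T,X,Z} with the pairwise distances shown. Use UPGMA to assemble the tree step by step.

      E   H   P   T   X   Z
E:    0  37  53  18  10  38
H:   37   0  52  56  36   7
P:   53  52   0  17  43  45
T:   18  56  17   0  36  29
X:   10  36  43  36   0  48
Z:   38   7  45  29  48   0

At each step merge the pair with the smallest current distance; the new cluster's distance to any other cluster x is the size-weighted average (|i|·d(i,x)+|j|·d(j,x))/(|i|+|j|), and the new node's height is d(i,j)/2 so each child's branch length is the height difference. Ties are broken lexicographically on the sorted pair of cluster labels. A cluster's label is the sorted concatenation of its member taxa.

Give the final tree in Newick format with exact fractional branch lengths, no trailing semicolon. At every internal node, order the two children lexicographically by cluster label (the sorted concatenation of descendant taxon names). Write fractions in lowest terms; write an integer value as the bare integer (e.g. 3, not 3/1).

(((E:5,X:5):55/4,(P:17/2,T:17/2):41/4):41/16,(H:7/2,Z:7/2):285/16)

iteration 1: select H,Z (d=7); attach at lengths (7/2, 7/2); label the merged cluster HZ
  updated: d(E,HZ)=75/2, d(HZ,P)=97/2, d(HZ,T)=85/2, d(HZ,X)=42
iteration 2: select E,X (d=10); attach at lengths (5, 5); label the merged cluster EX
  updated: d(EX,HZ)=159/4, d(EX,P)=48, d(EX,T)=27
iteration 3: select P,T (d=17); attach at lengths (17/2, 17/2); label the merged cluster PT
  updated: d(EX,PT)=75/2, d(HZ,PT)=91/2
iteration 4: select EX,PT (d=75/2); attach at lengths (55/4, 41/4); label the merged cluster EPTX
  updated: d(EPTX,HZ)=341/8
iteration 5: select EPTX,HZ (d=341/8); attach at lengths (41/16, 285/16); label the merged cluster EHPTXZ
final tree: (((E:5,X:5):55/4,(P:17/2,T:17/2):41/4):41/16,(H:7/2,Z:7/2):285/16)
total length: 627/8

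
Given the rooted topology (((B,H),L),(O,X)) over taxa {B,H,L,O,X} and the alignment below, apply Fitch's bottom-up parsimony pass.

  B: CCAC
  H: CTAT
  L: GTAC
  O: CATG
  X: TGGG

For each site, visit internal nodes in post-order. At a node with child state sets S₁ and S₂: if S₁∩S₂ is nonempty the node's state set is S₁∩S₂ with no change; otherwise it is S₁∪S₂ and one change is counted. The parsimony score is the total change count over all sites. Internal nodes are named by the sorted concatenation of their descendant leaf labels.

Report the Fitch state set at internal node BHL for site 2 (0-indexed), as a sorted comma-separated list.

A

[col 0] BH: children B:{C}, H:{C} ∩→ {C}; cost 0
[col 0] BHL: children BH:{C}, L:{G} ∪→ {C,G}; cost 1
[col 0] OX: children O:{C}, X:{T} ∪→ {C,T}; cost 1
[col 0] BHLOX: children BHL:{C,G}, OX:{C,T} ∩→ {C}; cost 0
[col 1] BH: children B:{C}, H:{T} ∪→ {C,T}; cost 1
[col 1] BHL: children BH:{C,T}, L:{T} ∩→ {T}; cost 0
[col 1] OX: children O:{A}, X:{G} ∪→ {A,G}; cost 1
[col 1] BHLOX: children BHL:{T}, OX:{A,G} ∪→ {A,G,T}; cost 1
[col 2] BH: children B:{A}, H:{A} ∩→ {A}; cost 0
[col 2] BHL: children BH:{A}, L:{A} ∩→ {A}; cost 0
[col 2] OX: children O:{T}, X:{G} ∪→ {G,T}; cost 1
[col 2] BHLOX: children BHL:{A}, OX:{G,T} ∪→ {A,G,T}; cost 1
[col 3] BH: children B:{C}, H:{T} ∪→ {C,T}; cost 1
[col 3] BHL: children BH:{C,T}, L:{C} ∩→ {C}; cost 0
[col 3] OX: children O:{G}, X:{G} ∩→ {G}; cost 0
[col 3] BHLOX: children BHL:{C}, OX:{G} ∪→ {C,G}; cost 1
per-site changes: [2, 3, 2, 2]; total = 9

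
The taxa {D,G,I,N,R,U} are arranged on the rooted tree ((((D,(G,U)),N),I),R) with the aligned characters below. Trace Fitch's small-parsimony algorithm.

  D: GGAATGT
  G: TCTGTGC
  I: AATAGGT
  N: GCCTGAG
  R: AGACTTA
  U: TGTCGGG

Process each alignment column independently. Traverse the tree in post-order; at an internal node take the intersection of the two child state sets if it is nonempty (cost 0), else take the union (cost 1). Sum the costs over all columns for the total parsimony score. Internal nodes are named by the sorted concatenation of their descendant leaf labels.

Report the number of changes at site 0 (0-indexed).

site 0, node GU: G={T} ∩ U={T} → {T} (+0)
site 0, node DGU: D={G} ∪ GU={T} → {G,T} (+1)
site 0, node DGNU: DGU={G,T} ∩ N={G} → {G} (+0)
site 0, node DGINU: DGNU={G} ∪ I={A} → {A,G} (+1)
site 0, node DGINRU: DGINU={A,G} ∩ R={A} → {A} (+0)
site 1, node GU: G={C} ∪ U={G} → {C,G} (+1)
site 1, node DGU: D={G} ∩ GU={C,G} → {G} (+0)
site 1, node DGNU: DGU={G} ∪ N={C} → {C,G} (+1)
site 1, node DGINU: DGNU={C,G} ∪ I={A} → {A,C,G} (+1)
site 1, node DGINRU: DGINU={A,C,G} ∩ R={G} → {G} (+0)
site 2, node GU: G={T} ∩ U={T} → {T} (+0)
site 2, node DGU: D={A} ∪ GU={T} → {A,T} (+1)
site 2, node DGNU: DGU={A,T} ∪ N={C} → {A,C,T} (+1)
site 2, node DGINU: DGNU={A,C,T} ∩ I={T} → {T} (+0)
site 2, node DGINRU: DGINU={T} ∪ R={A} → {A,T} (+1)
site 3, node GU: G={G} ∪ U={C} → {C,G} (+1)
site 3, node DGU: D={A} ∪ GU={C,G} → {A,C,G} (+1)
site 3, node DGNU: DGU={A,C,G} ∪ N={T} → {A,C,G,T} (+1)
site 3, node DGINU: DGNU={A,C,G,T} ∩ I={A} → {A} (+0)
site 3, node DGINRU: DGINU={A} ∪ R={C} → {A,C} (+1)
site 4, node GU: G={T} ∪ U={G} → {G,T} (+1)
site 4, node DGU: D={T} ∩ GU={G,T} → {T} (+0)
site 4, node DGNU: DGU={T} ∪ N={G} → {G,T} (+1)
site 4, node DGINU: DGNU={G,T} ∩ I={G} → {G} (+0)
site 4, node DGINRU: DGINU={G} ∪ R={T} → {G,T} (+1)
site 5, node GU: G={G} ∩ U={G} → {G} (+0)
site 5, node DGU: D={G} ∩ GU={G} → {G} (+0)
site 5, node DGNU: DGU={G} ∪ N={A} → {A,G} (+1)
site 5, node DGINU: DGNU={A,G} ∩ I={G} → {G} (+0)
site 5, node DGINRU: DGINU={G} ∪ R={T} → {G,T} (+1)
site 6, node GU: G={C} ∪ U={G} → {C,G} (+1)
site 6, node DGU: D={T} ∪ GU={C,G} → {C,G,T} (+1)
site 6, node DGNU: DGU={C,G,T} ∩ N={G} → {G} (+0)
site 6, node DGINU: DGNU={G} ∪ I={T} → {G,T} (+1)
site 6, node DGINRU: DGINU={G,T} ∪ R={A} → {A,G,T} (+1)
per-site changes: [2, 3, 3, 4, 3, 2, 4]; total = 21

2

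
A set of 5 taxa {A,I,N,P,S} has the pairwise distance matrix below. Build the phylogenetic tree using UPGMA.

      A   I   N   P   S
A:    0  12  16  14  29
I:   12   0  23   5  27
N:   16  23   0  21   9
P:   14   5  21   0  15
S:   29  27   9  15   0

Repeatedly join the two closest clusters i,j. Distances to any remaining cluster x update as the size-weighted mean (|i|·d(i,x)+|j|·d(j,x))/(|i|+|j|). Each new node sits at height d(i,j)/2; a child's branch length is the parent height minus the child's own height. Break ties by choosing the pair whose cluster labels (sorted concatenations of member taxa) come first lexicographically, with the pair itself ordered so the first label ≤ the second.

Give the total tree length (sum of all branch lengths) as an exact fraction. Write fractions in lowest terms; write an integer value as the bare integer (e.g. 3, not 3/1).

106/3

iteration 1: select I,P (d=5); attach at lengths (5/2, 5/2); label the merged cluster IP
  updated: d(A,IP)=13, d(IP,N)=22, d(IP,S)=21
iteration 2: select N,S (d=9); attach at lengths (9/2, 9/2); label the merged cluster NS
  updated: d(A,NS)=45/2, d(IP,NS)=43/2
iteration 3: select A,IP (d=13); attach at lengths (13/2, 4); label the merged cluster AIP
  updated: d(AIP,NS)=131/6
iteration 4: select AIP,NS (d=131/6); attach at lengths (53/12, 77/12); label the merged cluster AINPS
final tree: ((A:13/2,(I:5/2,P:5/2):4):53/12,(N:9/2,S:9/2):77/12)
total length: 106/3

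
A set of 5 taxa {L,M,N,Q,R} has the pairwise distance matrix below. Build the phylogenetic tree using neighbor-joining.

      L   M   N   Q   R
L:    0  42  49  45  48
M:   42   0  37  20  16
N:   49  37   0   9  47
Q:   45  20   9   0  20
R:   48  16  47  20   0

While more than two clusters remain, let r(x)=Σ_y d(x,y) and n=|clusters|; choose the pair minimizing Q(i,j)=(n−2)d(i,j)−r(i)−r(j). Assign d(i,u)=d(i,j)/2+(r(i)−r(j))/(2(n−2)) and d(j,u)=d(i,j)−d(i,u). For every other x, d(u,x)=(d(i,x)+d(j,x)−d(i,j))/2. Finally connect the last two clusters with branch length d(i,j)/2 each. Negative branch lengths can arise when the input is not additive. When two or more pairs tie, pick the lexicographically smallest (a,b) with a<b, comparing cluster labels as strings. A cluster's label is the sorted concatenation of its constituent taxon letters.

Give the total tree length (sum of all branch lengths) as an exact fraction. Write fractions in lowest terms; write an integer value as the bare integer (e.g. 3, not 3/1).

step 1: merge (N,Q) at d=9, Q=-209; branch lengths N→25/2, Q→-7/2; new cluster NQ
  updated: d(L,NQ)=85/2, d(M,NQ)=24, d(NQ,R)=29
step 2: merge (L,NQ) at d=85/2, Q=-143; branch lengths L→61/2, NQ→12; new cluster LNQ
  updated: d(LNQ,M)=47/4, d(LNQ,R)=69/4
step 3: merge (LNQ,M) at d=47/4, Q=-45; branch lengths LNQ→13/2, M→21/4; new cluster LMNQ
  updated: d(LMNQ,R)=43/4
step 4: merge (LMNQ,R) at d=43/4; branch lengths LMNQ→43/8, R→43/8; new cluster LMNQR
final tree: (((L:61/2,(N:25/2,Q:-7/2):12):13/2,M:21/4):43/8,R:43/8)
total length: 74

74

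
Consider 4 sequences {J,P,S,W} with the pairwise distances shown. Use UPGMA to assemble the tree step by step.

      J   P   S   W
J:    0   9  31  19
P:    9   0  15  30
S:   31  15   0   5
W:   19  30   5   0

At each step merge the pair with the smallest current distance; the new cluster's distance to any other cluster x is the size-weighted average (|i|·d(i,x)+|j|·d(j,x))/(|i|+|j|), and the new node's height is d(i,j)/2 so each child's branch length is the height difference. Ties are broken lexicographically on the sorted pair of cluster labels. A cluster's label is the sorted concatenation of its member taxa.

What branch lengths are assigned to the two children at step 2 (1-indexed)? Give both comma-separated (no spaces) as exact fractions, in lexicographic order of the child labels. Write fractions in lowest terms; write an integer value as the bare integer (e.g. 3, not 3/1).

9/2,9/2

step 1: merge (S,W) at d=5; branch lengths S→5/2, W→5/2; new cluster SW
  updated: d(J,SW)=25, d(P,SW)=45/2
step 2: merge (J,P) at d=9; branch lengths J→9/2, P→9/2; new cluster JP
  updated: d(JP,SW)=95/4
step 3: merge (JP,SW) at d=95/4; branch lengths JP→59/8, SW→75/8; new cluster JPSW
final tree: ((J:9/2,P:9/2):59/8,(S:5/2,W:5/2):75/8)
total length: 123/4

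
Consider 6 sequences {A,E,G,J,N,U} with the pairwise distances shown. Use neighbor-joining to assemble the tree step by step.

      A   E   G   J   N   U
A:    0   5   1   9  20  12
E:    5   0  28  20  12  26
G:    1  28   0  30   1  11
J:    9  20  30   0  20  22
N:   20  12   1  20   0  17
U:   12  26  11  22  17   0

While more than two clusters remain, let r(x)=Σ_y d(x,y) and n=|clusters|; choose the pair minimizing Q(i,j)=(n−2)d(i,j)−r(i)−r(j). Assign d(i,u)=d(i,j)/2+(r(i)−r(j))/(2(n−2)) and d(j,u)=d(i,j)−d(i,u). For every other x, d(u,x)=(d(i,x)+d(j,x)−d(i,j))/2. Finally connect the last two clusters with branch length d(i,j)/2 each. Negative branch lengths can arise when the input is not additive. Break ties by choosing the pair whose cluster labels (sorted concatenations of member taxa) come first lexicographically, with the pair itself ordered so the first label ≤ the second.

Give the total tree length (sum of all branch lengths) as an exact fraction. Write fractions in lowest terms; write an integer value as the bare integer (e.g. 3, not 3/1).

1. join G+N (d=1, Q=-137) ⇒ GN; edges |G|=5/8, |N|=3/8
  updated: d(A,GN)=10, d(E,GN)=39/2, d(GN,J)=49/2, d(GN,U)=27/2
2. join GN+U (d=27/2, Q=-201/2) ⇒ GNU; edges |GN|=23/4, |U|=31/4
  updated: d(A,GNU)=17/4, d(E,GNU)=16, d(GNU,J)=33/2
3. join A+E (d=5, Q=-197/4) ⇒ AE; edges |A|=-51/16, |E|=131/16
  updated: d(AE,GNU)=61/8, d(AE,J)=12
4. join AE+GNU (d=61/8, Q=-289/8) ⇒ AEGNU; edges |AE|=25/16, |GNU|=97/16
  updated: d(AEGNU,J)=167/16
5. join AEGNU+J (d=167/16) ⇒ AEGJNU; edges |AEGNU|=167/32, |J|=167/32
final tree: (((A:-51/16,E:131/16):25/16,((G:5/8,N:3/8):23/4,U:31/4):97/16):167/32,J:167/32)
total length: 601/16

601/16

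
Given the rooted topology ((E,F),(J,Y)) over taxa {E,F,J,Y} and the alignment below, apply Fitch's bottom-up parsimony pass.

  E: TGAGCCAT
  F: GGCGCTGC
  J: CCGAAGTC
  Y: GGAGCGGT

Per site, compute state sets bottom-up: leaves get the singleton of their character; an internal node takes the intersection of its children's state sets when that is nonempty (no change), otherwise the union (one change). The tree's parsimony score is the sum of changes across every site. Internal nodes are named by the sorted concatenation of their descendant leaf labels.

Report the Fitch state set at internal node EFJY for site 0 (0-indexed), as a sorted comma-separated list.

site 0, node EF: E={T} ∪ F={G} → {G,T} (+1)
site 0, node JY: J={C} ∪ Y={G} → {C,G} (+1)
site 0, node EFJY: EF={G,T} ∩ JY={C,G} → {G} (+0)
site 1, node EF: E={G} ∩ F={G} → {G} (+0)
site 1, node JY: J={C} ∪ Y={G} → {C,G} (+1)
site 1, node EFJY: EF={G} ∩ JY={C,G} → {G} (+0)
site 2, node EF: E={A} ∪ F={C} → {A,C} (+1)
site 2, node JY: J={G} ∪ Y={A} → {A,G} (+1)
site 2, node EFJY: EF={A,C} ∩ JY={A,G} → {A} (+0)
site 3, node EF: E={G} ∩ F={G} → {G} (+0)
site 3, node JY: J={A} ∪ Y={G} → {A,G} (+1)
site 3, node EFJY: EF={G} ∩ JY={A,G} → {G} (+0)
site 4, node EF: E={C} ∩ F={C} → {C} (+0)
site 4, node JY: J={A} ∪ Y={C} → {A,C} (+1)
site 4, node EFJY: EF={C} ∩ JY={A,C} → {C} (+0)
site 5, node EF: E={C} ∪ F={T} → {C,T} (+1)
site 5, node JY: J={G} ∩ Y={G} → {G} (+0)
site 5, node EFJY: EF={C,T} ∪ JY={G} → {C,G,T} (+1)
site 6, node EF: E={A} ∪ F={G} → {A,G} (+1)
site 6, node JY: J={T} ∪ Y={G} → {G,T} (+1)
site 6, node EFJY: EF={A,G} ∩ JY={G,T} → {G} (+0)
site 7, node EF: E={T} ∪ F={C} → {C,T} (+1)
site 7, node JY: J={C} ∪ Y={T} → {C,T} (+1)
site 7, node EFJY: EF={C,T} ∩ JY={C,T} → {C,T} (+0)
per-site changes: [2, 1, 2, 1, 1, 2, 2, 2]; total = 13

G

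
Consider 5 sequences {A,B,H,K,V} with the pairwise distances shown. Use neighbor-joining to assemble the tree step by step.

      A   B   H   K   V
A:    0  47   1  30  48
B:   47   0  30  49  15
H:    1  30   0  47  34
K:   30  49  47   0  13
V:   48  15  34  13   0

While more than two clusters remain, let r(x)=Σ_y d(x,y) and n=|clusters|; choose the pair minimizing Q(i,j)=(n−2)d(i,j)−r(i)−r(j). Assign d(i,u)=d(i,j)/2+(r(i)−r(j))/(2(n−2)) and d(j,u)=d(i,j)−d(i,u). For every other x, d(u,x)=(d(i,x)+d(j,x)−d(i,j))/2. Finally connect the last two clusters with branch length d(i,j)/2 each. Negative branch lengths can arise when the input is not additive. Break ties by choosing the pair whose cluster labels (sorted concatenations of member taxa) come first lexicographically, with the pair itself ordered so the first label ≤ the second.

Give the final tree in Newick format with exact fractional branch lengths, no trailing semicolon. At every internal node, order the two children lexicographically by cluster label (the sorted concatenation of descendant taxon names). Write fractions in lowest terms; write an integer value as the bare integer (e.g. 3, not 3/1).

((((A:17/6,H:-11/6):181/8,B:123/8):81/8,K:115/8):-11/16,V:-11/16)

iteration 1: select A,H (d=1, Q=-235); attach at lengths (17/6, -11/6); label the merged cluster AH
  updated: d(AH,B)=38, d(AH,K)=38, d(AH,V)=81/2
iteration 2: select AH,B (d=38, Q=-285/2); attach at lengths (181/8, 123/8); label the merged cluster ABH
  updated: d(ABH,K)=49/2, d(ABH,V)=35/4
iteration 3: select ABH,K (d=49/2, Q=-185/4); attach at lengths (81/8, 115/8); label the merged cluster ABHK
  updated: d(ABHK,V)=-11/8
iteration 4: select ABHK,V (d=-11/8); attach at lengths (-11/16, -11/16); label the merged cluster ABHKV
final tree: ((((A:17/6,H:-11/6):181/8,B:123/8):81/8,K:115/8):-11/16,V:-11/16)
total length: 497/8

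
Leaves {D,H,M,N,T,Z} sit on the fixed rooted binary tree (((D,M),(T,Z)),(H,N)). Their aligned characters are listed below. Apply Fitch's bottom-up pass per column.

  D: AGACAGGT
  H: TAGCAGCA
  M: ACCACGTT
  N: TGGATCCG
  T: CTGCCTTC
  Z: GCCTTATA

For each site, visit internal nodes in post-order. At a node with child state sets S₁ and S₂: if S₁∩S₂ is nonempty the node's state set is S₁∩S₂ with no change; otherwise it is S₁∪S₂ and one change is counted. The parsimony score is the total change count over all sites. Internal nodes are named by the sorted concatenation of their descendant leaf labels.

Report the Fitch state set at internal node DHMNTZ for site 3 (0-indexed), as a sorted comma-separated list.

C

[col 0] DM: children D:{A}, M:{A} ∩→ {A}; cost 0
[col 0] TZ: children T:{C}, Z:{G} ∪→ {C,G}; cost 1
[col 0] DMTZ: children DM:{A}, TZ:{C,G} ∪→ {A,C,G}; cost 1
[col 0] HN: children H:{T}, N:{T} ∩→ {T}; cost 0
[col 0] DHMNTZ: children DMTZ:{A,C,G}, HN:{T} ∪→ {A,C,G,T}; cost 1
[col 1] DM: children D:{G}, M:{C} ∪→ {C,G}; cost 1
[col 1] TZ: children T:{T}, Z:{C} ∪→ {C,T}; cost 1
[col 1] DMTZ: children DM:{C,G}, TZ:{C,T} ∩→ {C}; cost 0
[col 1] HN: children H:{A}, N:{G} ∪→ {A,G}; cost 1
[col 1] DHMNTZ: children DMTZ:{C}, HN:{A,G} ∪→ {A,C,G}; cost 1
[col 2] DM: children D:{A}, M:{C} ∪→ {A,C}; cost 1
[col 2] TZ: children T:{G}, Z:{C} ∪→ {C,G}; cost 1
[col 2] DMTZ: children DM:{A,C}, TZ:{C,G} ∩→ {C}; cost 0
[col 2] HN: children H:{G}, N:{G} ∩→ {G}; cost 0
[col 2] DHMNTZ: children DMTZ:{C}, HN:{G} ∪→ {C,G}; cost 1
[col 3] DM: children D:{C}, M:{A} ∪→ {A,C}; cost 1
[col 3] TZ: children T:{C}, Z:{T} ∪→ {C,T}; cost 1
[col 3] DMTZ: children DM:{A,C}, TZ:{C,T} ∩→ {C}; cost 0
[col 3] HN: children H:{C}, N:{A} ∪→ {A,C}; cost 1
[col 3] DHMNTZ: children DMTZ:{C}, HN:{A,C} ∩→ {C}; cost 0
[col 4] DM: children D:{A}, M:{C} ∪→ {A,C}; cost 1
[col 4] TZ: children T:{C}, Z:{T} ∪→ {C,T}; cost 1
[col 4] DMTZ: children DM:{A,C}, TZ:{C,T} ∩→ {C}; cost 0
[col 4] HN: children H:{A}, N:{T} ∪→ {A,T}; cost 1
[col 4] DHMNTZ: children DMTZ:{C}, HN:{A,T} ∪→ {A,C,T}; cost 1
[col 5] DM: children D:{G}, M:{G} ∩→ {G}; cost 0
[col 5] TZ: children T:{T}, Z:{A} ∪→ {A,T}; cost 1
[col 5] DMTZ: children DM:{G}, TZ:{A,T} ∪→ {A,G,T}; cost 1
[col 5] HN: children H:{G}, N:{C} ∪→ {C,G}; cost 1
[col 5] DHMNTZ: children DMTZ:{A,G,T}, HN:{C,G} ∩→ {G}; cost 0
[col 6] DM: children D:{G}, M:{T} ∪→ {G,T}; cost 1
[col 6] TZ: children T:{T}, Z:{T} ∩→ {T}; cost 0
[col 6] DMTZ: children DM:{G,T}, TZ:{T} ∩→ {T}; cost 0
[col 6] HN: children H:{C}, N:{C} ∩→ {C}; cost 0
[col 6] DHMNTZ: children DMTZ:{T}, HN:{C} ∪→ {C,T}; cost 1
[col 7] DM: children D:{T}, M:{T} ∩→ {T}; cost 0
[col 7] TZ: children T:{C}, Z:{A} ∪→ {A,C}; cost 1
[col 7] DMTZ: children DM:{T}, TZ:{A,C} ∪→ {A,C,T}; cost 1
[col 7] HN: children H:{A}, N:{G} ∪→ {A,G}; cost 1
[col 7] DHMNTZ: children DMTZ:{A,C,T}, HN:{A,G} ∩→ {A}; cost 0
per-site changes: [3, 4, 3, 3, 4, 3, 2, 3]; total = 25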